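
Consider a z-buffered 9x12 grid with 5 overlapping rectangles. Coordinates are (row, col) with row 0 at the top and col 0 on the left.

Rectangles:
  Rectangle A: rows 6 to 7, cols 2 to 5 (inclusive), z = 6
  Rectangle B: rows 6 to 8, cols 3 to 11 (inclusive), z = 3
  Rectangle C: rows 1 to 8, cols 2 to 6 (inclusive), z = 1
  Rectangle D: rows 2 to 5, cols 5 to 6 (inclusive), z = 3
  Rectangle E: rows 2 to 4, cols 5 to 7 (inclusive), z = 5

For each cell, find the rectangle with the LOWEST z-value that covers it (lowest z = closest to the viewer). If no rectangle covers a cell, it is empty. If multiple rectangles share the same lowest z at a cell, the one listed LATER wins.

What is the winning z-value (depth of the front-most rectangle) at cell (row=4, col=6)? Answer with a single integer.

Check cell (4,6):
  A: rows 6-7 cols 2-5 -> outside (row miss)
  B: rows 6-8 cols 3-11 -> outside (row miss)
  C: rows 1-8 cols 2-6 z=1 -> covers; best now C (z=1)
  D: rows 2-5 cols 5-6 z=3 -> covers; best now C (z=1)
  E: rows 2-4 cols 5-7 z=5 -> covers; best now C (z=1)
Winner: C at z=1

Answer: 1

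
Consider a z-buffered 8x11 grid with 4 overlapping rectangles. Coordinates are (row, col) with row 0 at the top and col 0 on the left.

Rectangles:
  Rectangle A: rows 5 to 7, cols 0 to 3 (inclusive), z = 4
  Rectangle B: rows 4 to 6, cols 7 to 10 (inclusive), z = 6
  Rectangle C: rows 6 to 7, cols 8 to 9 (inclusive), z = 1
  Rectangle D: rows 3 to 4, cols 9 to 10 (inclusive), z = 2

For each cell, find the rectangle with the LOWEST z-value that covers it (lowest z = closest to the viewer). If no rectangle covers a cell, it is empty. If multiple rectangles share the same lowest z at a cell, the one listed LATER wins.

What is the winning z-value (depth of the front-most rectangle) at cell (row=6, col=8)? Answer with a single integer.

Answer: 1

Derivation:
Check cell (6,8):
  A: rows 5-7 cols 0-3 -> outside (col miss)
  B: rows 4-6 cols 7-10 z=6 -> covers; best now B (z=6)
  C: rows 6-7 cols 8-9 z=1 -> covers; best now C (z=1)
  D: rows 3-4 cols 9-10 -> outside (row miss)
Winner: C at z=1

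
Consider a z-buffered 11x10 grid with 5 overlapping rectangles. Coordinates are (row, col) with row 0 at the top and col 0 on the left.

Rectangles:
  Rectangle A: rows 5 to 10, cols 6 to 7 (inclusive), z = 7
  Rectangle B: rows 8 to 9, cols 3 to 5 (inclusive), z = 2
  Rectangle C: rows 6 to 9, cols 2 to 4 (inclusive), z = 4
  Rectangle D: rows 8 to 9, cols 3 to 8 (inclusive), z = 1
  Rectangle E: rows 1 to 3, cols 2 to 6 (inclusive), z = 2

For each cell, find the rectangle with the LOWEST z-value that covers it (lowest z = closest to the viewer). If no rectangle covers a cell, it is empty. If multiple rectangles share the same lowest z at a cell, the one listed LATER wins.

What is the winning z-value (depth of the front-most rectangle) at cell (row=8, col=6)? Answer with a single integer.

Answer: 1

Derivation:
Check cell (8,6):
  A: rows 5-10 cols 6-7 z=7 -> covers; best now A (z=7)
  B: rows 8-9 cols 3-5 -> outside (col miss)
  C: rows 6-9 cols 2-4 -> outside (col miss)
  D: rows 8-9 cols 3-8 z=1 -> covers; best now D (z=1)
  E: rows 1-3 cols 2-6 -> outside (row miss)
Winner: D at z=1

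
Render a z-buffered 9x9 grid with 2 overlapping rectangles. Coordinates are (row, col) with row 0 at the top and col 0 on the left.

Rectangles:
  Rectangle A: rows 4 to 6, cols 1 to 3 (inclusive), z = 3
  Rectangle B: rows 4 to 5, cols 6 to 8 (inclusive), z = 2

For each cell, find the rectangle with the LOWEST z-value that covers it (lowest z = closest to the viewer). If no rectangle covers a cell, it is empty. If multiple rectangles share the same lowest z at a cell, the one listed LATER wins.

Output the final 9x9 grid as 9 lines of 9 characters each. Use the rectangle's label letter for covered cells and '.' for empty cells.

.........
.........
.........
.........
.AAA..BBB
.AAA..BBB
.AAA.....
.........
.........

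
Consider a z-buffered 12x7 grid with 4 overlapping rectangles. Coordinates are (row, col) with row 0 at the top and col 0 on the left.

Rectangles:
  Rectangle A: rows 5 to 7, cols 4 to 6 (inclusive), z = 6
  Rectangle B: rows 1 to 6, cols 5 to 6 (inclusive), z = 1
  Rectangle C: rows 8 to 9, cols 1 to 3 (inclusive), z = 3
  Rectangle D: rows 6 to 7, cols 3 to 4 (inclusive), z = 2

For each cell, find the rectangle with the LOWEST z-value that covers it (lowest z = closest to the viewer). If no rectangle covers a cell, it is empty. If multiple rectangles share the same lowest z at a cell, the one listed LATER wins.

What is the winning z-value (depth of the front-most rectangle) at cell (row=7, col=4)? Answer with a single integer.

Answer: 2

Derivation:
Check cell (7,4):
  A: rows 5-7 cols 4-6 z=6 -> covers; best now A (z=6)
  B: rows 1-6 cols 5-6 -> outside (row miss)
  C: rows 8-9 cols 1-3 -> outside (row miss)
  D: rows 6-7 cols 3-4 z=2 -> covers; best now D (z=2)
Winner: D at z=2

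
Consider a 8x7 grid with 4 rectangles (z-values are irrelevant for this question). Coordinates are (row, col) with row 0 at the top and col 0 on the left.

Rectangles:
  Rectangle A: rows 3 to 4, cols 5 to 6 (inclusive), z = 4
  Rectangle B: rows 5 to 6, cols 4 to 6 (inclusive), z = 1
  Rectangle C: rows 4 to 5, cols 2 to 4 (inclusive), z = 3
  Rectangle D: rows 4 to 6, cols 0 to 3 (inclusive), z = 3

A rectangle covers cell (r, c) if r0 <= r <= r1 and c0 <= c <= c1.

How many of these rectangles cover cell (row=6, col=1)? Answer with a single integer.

Check cell (6,1):
  A: rows 3-4 cols 5-6 -> outside (row miss)
  B: rows 5-6 cols 4-6 -> outside (col miss)
  C: rows 4-5 cols 2-4 -> outside (row miss)
  D: rows 4-6 cols 0-3 -> covers
Count covering = 1

Answer: 1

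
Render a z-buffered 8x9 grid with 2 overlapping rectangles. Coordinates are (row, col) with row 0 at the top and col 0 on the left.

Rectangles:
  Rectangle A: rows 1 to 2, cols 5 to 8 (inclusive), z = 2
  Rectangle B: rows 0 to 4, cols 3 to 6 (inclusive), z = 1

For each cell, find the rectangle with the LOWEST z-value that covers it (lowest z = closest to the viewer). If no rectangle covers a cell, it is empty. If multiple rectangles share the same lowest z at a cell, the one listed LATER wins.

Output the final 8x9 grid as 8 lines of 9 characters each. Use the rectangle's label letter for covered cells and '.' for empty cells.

...BBBB..
...BBBBAA
...BBBBAA
...BBBB..
...BBBB..
.........
.........
.........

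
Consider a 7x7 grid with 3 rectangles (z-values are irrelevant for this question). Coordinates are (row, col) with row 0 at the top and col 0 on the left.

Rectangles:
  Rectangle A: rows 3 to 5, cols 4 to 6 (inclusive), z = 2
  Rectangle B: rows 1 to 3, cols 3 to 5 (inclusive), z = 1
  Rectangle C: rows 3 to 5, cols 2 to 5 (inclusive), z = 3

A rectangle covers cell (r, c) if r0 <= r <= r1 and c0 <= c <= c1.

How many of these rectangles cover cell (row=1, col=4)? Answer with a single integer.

Answer: 1

Derivation:
Check cell (1,4):
  A: rows 3-5 cols 4-6 -> outside (row miss)
  B: rows 1-3 cols 3-5 -> covers
  C: rows 3-5 cols 2-5 -> outside (row miss)
Count covering = 1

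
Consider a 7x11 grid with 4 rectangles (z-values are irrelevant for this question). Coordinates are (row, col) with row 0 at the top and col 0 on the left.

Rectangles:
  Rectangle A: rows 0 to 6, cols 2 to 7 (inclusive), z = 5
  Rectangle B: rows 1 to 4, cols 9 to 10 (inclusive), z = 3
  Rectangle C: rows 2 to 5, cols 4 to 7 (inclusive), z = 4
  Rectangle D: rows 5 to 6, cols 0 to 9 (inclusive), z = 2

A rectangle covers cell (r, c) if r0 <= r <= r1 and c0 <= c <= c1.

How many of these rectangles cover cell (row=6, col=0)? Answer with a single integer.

Check cell (6,0):
  A: rows 0-6 cols 2-7 -> outside (col miss)
  B: rows 1-4 cols 9-10 -> outside (row miss)
  C: rows 2-5 cols 4-7 -> outside (row miss)
  D: rows 5-6 cols 0-9 -> covers
Count covering = 1

Answer: 1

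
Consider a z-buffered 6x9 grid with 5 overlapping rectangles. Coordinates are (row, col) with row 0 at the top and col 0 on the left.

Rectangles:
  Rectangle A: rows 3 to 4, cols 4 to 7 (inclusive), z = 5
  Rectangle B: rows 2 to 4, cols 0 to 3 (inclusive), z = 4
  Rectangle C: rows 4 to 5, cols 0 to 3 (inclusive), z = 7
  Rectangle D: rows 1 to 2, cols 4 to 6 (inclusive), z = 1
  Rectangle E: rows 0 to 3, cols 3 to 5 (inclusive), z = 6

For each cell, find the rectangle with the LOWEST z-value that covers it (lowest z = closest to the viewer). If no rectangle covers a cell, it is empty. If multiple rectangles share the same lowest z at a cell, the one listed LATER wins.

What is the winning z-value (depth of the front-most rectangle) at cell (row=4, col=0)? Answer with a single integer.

Answer: 4

Derivation:
Check cell (4,0):
  A: rows 3-4 cols 4-7 -> outside (col miss)
  B: rows 2-4 cols 0-3 z=4 -> covers; best now B (z=4)
  C: rows 4-5 cols 0-3 z=7 -> covers; best now B (z=4)
  D: rows 1-2 cols 4-6 -> outside (row miss)
  E: rows 0-3 cols 3-5 -> outside (row miss)
Winner: B at z=4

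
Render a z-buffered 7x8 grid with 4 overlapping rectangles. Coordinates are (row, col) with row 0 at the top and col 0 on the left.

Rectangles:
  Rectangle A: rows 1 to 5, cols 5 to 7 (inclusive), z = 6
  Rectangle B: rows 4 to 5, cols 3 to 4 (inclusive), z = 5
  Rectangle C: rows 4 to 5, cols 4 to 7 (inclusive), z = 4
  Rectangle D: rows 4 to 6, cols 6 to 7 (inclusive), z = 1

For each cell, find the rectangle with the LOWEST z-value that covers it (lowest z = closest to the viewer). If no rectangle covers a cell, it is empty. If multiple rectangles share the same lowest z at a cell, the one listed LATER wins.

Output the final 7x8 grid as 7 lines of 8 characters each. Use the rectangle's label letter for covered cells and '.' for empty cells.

........
.....AAA
.....AAA
.....AAA
...BCCDD
...BCCDD
......DD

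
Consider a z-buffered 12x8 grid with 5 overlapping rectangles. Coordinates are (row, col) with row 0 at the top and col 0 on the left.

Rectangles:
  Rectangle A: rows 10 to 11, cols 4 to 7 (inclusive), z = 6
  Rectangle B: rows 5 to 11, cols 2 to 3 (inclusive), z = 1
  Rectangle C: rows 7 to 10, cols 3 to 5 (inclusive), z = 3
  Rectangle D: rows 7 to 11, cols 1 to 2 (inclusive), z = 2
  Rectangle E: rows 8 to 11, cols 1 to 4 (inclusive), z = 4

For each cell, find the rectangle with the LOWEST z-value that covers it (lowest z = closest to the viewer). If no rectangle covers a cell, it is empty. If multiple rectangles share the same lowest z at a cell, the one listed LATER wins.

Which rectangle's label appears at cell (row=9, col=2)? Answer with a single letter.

Check cell (9,2):
  A: rows 10-11 cols 4-7 -> outside (row miss)
  B: rows 5-11 cols 2-3 z=1 -> covers; best now B (z=1)
  C: rows 7-10 cols 3-5 -> outside (col miss)
  D: rows 7-11 cols 1-2 z=2 -> covers; best now B (z=1)
  E: rows 8-11 cols 1-4 z=4 -> covers; best now B (z=1)
Winner: B at z=1

Answer: B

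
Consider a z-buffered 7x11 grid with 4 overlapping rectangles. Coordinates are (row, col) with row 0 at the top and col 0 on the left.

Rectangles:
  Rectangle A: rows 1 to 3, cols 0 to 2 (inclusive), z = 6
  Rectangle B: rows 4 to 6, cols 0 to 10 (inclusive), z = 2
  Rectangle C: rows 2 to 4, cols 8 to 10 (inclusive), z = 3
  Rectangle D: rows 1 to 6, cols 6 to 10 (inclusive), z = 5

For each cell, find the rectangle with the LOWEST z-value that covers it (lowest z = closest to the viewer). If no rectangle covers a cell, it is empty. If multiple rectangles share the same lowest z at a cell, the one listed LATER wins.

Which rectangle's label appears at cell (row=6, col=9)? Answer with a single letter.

Check cell (6,9):
  A: rows 1-3 cols 0-2 -> outside (row miss)
  B: rows 4-6 cols 0-10 z=2 -> covers; best now B (z=2)
  C: rows 2-4 cols 8-10 -> outside (row miss)
  D: rows 1-6 cols 6-10 z=5 -> covers; best now B (z=2)
Winner: B at z=2

Answer: B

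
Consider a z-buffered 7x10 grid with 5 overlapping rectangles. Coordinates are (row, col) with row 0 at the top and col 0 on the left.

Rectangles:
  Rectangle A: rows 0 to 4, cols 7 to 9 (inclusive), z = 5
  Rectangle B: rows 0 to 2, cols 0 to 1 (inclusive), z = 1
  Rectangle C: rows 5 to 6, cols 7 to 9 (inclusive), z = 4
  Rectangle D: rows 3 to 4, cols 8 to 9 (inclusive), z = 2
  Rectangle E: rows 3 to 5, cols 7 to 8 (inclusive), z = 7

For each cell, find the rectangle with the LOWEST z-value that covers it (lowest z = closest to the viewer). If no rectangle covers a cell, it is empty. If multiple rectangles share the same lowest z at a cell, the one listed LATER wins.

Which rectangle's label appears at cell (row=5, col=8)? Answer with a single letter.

Check cell (5,8):
  A: rows 0-4 cols 7-9 -> outside (row miss)
  B: rows 0-2 cols 0-1 -> outside (row miss)
  C: rows 5-6 cols 7-9 z=4 -> covers; best now C (z=4)
  D: rows 3-4 cols 8-9 -> outside (row miss)
  E: rows 3-5 cols 7-8 z=7 -> covers; best now C (z=4)
Winner: C at z=4

Answer: C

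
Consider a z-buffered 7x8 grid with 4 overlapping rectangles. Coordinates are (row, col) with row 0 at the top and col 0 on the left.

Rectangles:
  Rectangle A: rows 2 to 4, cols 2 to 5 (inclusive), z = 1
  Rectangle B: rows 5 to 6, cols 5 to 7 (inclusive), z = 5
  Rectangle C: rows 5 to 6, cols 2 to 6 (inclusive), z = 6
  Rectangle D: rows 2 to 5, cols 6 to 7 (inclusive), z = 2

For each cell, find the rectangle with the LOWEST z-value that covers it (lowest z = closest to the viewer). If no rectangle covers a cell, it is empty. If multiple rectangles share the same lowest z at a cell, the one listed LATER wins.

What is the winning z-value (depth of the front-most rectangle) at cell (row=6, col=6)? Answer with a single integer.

Check cell (6,6):
  A: rows 2-4 cols 2-5 -> outside (row miss)
  B: rows 5-6 cols 5-7 z=5 -> covers; best now B (z=5)
  C: rows 5-6 cols 2-6 z=6 -> covers; best now B (z=5)
  D: rows 2-5 cols 6-7 -> outside (row miss)
Winner: B at z=5

Answer: 5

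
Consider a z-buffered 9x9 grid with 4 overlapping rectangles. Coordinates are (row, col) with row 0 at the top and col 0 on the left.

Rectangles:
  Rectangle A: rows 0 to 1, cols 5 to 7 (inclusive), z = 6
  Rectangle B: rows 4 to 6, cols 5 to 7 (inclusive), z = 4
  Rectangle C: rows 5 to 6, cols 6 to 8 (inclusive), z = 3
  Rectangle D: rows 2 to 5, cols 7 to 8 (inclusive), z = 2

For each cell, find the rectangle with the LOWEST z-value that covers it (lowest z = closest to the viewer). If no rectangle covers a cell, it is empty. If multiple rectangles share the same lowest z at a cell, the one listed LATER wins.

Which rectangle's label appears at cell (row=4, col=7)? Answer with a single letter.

Answer: D

Derivation:
Check cell (4,7):
  A: rows 0-1 cols 5-7 -> outside (row miss)
  B: rows 4-6 cols 5-7 z=4 -> covers; best now B (z=4)
  C: rows 5-6 cols 6-8 -> outside (row miss)
  D: rows 2-5 cols 7-8 z=2 -> covers; best now D (z=2)
Winner: D at z=2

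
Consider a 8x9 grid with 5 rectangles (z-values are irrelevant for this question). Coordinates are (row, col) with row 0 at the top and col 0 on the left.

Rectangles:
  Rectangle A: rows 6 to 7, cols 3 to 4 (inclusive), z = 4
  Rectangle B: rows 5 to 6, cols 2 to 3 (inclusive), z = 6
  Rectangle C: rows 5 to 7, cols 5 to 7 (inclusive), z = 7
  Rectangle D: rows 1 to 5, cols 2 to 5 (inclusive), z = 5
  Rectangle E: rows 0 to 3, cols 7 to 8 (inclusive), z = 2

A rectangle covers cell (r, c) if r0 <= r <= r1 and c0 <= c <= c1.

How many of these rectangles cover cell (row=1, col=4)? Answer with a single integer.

Answer: 1

Derivation:
Check cell (1,4):
  A: rows 6-7 cols 3-4 -> outside (row miss)
  B: rows 5-6 cols 2-3 -> outside (row miss)
  C: rows 5-7 cols 5-7 -> outside (row miss)
  D: rows 1-5 cols 2-5 -> covers
  E: rows 0-3 cols 7-8 -> outside (col miss)
Count covering = 1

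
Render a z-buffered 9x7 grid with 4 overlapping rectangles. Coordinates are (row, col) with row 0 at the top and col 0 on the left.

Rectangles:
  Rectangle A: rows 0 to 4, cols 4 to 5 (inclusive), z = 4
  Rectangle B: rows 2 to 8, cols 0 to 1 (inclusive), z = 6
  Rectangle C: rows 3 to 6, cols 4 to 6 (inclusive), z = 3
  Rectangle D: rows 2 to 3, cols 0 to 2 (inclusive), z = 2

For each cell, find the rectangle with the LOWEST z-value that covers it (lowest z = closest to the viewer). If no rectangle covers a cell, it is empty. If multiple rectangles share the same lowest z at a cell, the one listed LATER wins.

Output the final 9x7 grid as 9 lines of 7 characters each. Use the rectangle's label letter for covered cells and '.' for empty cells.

....AA.
....AA.
DDD.AA.
DDD.CCC
BB..CCC
BB..CCC
BB..CCC
BB.....
BB.....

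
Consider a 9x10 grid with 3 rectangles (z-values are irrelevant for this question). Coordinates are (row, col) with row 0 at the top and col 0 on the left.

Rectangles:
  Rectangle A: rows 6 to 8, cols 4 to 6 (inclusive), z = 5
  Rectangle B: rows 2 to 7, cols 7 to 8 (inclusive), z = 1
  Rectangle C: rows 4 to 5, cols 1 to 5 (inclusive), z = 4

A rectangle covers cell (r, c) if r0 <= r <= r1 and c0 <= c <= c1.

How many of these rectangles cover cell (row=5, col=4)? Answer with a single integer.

Answer: 1

Derivation:
Check cell (5,4):
  A: rows 6-8 cols 4-6 -> outside (row miss)
  B: rows 2-7 cols 7-8 -> outside (col miss)
  C: rows 4-5 cols 1-5 -> covers
Count covering = 1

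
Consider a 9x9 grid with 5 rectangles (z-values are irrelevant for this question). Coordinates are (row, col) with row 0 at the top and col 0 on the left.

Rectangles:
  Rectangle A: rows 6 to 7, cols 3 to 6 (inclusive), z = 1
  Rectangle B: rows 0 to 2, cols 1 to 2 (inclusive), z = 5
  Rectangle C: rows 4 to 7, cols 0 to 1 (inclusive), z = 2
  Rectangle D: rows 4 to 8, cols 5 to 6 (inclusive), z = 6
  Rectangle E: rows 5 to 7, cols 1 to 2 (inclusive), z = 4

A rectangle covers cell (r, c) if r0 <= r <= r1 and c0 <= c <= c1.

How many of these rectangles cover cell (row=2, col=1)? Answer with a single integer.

Answer: 1

Derivation:
Check cell (2,1):
  A: rows 6-7 cols 3-6 -> outside (row miss)
  B: rows 0-2 cols 1-2 -> covers
  C: rows 4-7 cols 0-1 -> outside (row miss)
  D: rows 4-8 cols 5-6 -> outside (row miss)
  E: rows 5-7 cols 1-2 -> outside (row miss)
Count covering = 1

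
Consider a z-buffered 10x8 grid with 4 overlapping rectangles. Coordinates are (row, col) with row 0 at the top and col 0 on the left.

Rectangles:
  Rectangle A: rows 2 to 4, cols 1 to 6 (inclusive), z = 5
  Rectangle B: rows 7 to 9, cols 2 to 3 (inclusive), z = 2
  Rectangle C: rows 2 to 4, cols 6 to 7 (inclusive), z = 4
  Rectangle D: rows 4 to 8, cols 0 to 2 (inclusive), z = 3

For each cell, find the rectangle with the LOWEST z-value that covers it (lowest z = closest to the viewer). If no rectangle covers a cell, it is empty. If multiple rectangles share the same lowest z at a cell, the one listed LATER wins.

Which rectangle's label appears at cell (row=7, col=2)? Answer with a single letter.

Answer: B

Derivation:
Check cell (7,2):
  A: rows 2-4 cols 1-6 -> outside (row miss)
  B: rows 7-9 cols 2-3 z=2 -> covers; best now B (z=2)
  C: rows 2-4 cols 6-7 -> outside (row miss)
  D: rows 4-8 cols 0-2 z=3 -> covers; best now B (z=2)
Winner: B at z=2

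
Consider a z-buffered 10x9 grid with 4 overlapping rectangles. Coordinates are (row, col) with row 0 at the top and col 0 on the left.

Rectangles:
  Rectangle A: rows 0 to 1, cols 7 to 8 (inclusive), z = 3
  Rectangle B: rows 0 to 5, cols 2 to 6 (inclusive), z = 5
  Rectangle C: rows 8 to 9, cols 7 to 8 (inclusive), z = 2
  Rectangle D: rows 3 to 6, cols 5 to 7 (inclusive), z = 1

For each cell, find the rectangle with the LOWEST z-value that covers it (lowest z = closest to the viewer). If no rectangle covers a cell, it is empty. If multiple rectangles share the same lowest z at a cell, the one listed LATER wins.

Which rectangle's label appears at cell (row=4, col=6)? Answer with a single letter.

Check cell (4,6):
  A: rows 0-1 cols 7-8 -> outside (row miss)
  B: rows 0-5 cols 2-6 z=5 -> covers; best now B (z=5)
  C: rows 8-9 cols 7-8 -> outside (row miss)
  D: rows 3-6 cols 5-7 z=1 -> covers; best now D (z=1)
Winner: D at z=1

Answer: D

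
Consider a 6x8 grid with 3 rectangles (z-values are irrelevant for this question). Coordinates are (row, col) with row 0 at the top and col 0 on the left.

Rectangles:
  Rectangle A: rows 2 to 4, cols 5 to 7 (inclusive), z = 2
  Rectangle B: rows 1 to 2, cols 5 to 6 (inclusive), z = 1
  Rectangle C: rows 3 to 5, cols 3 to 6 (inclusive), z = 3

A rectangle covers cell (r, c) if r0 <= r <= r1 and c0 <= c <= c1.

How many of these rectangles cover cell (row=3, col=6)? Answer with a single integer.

Answer: 2

Derivation:
Check cell (3,6):
  A: rows 2-4 cols 5-7 -> covers
  B: rows 1-2 cols 5-6 -> outside (row miss)
  C: rows 3-5 cols 3-6 -> covers
Count covering = 2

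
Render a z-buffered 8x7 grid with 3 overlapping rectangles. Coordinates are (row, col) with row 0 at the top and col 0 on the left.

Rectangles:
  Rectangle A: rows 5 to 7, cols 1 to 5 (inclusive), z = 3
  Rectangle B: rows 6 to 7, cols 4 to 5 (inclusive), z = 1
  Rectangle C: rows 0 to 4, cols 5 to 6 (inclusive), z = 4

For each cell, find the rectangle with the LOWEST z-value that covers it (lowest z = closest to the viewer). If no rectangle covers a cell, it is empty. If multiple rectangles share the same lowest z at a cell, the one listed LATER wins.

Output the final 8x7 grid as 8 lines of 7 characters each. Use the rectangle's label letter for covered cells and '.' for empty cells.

.....CC
.....CC
.....CC
.....CC
.....CC
.AAAAA.
.AAABB.
.AAABB.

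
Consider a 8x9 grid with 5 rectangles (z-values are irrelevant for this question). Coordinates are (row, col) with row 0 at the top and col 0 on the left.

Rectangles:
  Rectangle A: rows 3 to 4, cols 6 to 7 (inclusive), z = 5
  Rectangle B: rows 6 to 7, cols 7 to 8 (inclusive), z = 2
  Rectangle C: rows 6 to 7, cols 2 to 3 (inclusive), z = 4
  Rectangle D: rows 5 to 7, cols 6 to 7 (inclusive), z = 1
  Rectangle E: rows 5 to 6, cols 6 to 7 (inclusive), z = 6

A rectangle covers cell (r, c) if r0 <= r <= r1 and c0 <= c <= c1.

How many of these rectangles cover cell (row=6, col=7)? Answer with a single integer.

Check cell (6,7):
  A: rows 3-4 cols 6-7 -> outside (row miss)
  B: rows 6-7 cols 7-8 -> covers
  C: rows 6-7 cols 2-3 -> outside (col miss)
  D: rows 5-7 cols 6-7 -> covers
  E: rows 5-6 cols 6-7 -> covers
Count covering = 3

Answer: 3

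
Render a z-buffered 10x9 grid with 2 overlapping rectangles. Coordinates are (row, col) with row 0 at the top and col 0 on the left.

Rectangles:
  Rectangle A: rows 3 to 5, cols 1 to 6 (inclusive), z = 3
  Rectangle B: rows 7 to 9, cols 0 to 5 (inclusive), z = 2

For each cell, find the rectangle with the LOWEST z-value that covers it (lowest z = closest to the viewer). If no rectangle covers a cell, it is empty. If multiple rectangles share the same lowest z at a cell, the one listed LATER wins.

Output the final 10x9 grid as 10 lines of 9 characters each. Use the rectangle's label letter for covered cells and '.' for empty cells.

.........
.........
.........
.AAAAAA..
.AAAAAA..
.AAAAAA..
.........
BBBBBB...
BBBBBB...
BBBBBB...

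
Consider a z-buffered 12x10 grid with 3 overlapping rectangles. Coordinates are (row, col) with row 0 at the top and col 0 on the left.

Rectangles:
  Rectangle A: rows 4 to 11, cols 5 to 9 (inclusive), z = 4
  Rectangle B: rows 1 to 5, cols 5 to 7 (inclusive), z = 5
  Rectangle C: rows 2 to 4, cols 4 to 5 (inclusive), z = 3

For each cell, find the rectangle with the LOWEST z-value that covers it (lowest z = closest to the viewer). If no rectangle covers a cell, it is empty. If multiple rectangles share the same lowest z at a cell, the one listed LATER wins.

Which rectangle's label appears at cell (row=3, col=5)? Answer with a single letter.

Check cell (3,5):
  A: rows 4-11 cols 5-9 -> outside (row miss)
  B: rows 1-5 cols 5-7 z=5 -> covers; best now B (z=5)
  C: rows 2-4 cols 4-5 z=3 -> covers; best now C (z=3)
Winner: C at z=3

Answer: C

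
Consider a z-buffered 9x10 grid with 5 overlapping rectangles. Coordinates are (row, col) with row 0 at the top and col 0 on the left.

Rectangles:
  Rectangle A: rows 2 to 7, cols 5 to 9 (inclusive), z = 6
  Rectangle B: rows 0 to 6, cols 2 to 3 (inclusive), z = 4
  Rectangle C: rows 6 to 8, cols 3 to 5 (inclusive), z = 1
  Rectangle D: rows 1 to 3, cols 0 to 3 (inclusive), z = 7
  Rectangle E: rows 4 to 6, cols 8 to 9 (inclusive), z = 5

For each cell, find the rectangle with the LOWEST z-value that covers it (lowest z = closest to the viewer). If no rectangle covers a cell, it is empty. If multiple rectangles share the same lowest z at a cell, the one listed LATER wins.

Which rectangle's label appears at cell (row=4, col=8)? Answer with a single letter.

Answer: E

Derivation:
Check cell (4,8):
  A: rows 2-7 cols 5-9 z=6 -> covers; best now A (z=6)
  B: rows 0-6 cols 2-3 -> outside (col miss)
  C: rows 6-8 cols 3-5 -> outside (row miss)
  D: rows 1-3 cols 0-3 -> outside (row miss)
  E: rows 4-6 cols 8-9 z=5 -> covers; best now E (z=5)
Winner: E at z=5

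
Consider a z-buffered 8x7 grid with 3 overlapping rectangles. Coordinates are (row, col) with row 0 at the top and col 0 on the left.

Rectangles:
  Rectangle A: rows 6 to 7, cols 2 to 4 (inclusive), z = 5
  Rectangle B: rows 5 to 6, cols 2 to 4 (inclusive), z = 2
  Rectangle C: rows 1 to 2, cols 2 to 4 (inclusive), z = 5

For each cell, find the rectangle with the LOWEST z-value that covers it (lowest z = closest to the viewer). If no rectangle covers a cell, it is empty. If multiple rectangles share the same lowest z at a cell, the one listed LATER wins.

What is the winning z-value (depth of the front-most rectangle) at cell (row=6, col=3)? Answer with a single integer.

Answer: 2

Derivation:
Check cell (6,3):
  A: rows 6-7 cols 2-4 z=5 -> covers; best now A (z=5)
  B: rows 5-6 cols 2-4 z=2 -> covers; best now B (z=2)
  C: rows 1-2 cols 2-4 -> outside (row miss)
Winner: B at z=2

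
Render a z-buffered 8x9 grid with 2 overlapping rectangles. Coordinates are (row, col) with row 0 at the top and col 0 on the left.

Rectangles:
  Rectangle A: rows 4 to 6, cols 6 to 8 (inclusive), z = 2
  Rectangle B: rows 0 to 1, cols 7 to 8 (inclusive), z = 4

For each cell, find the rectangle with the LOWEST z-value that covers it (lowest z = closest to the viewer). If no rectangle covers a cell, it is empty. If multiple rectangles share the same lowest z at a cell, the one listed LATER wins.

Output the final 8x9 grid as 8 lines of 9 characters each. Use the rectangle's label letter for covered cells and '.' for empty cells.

.......BB
.......BB
.........
.........
......AAA
......AAA
......AAA
.........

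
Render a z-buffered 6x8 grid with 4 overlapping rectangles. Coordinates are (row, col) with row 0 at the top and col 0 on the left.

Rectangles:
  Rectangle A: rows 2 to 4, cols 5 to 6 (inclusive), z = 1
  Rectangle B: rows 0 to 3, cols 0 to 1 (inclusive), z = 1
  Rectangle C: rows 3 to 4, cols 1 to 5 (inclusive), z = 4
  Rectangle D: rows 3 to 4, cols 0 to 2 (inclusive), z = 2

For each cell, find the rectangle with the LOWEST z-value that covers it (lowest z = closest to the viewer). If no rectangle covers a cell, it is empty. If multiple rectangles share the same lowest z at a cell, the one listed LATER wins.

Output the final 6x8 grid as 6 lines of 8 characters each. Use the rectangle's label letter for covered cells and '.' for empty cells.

BB......
BB......
BB...AA.
BBDCCAA.
DDDCCAA.
........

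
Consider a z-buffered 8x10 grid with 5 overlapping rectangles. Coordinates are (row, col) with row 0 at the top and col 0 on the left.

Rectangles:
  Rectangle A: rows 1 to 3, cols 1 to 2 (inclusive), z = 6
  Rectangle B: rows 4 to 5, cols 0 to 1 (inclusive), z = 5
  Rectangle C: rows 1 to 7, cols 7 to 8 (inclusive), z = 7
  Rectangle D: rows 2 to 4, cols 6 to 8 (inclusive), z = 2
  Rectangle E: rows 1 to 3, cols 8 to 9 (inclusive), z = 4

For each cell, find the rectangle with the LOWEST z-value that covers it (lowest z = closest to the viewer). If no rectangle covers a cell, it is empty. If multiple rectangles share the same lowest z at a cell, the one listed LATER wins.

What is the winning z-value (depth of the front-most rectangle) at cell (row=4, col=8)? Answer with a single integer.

Check cell (4,8):
  A: rows 1-3 cols 1-2 -> outside (row miss)
  B: rows 4-5 cols 0-1 -> outside (col miss)
  C: rows 1-7 cols 7-8 z=7 -> covers; best now C (z=7)
  D: rows 2-4 cols 6-8 z=2 -> covers; best now D (z=2)
  E: rows 1-3 cols 8-9 -> outside (row miss)
Winner: D at z=2

Answer: 2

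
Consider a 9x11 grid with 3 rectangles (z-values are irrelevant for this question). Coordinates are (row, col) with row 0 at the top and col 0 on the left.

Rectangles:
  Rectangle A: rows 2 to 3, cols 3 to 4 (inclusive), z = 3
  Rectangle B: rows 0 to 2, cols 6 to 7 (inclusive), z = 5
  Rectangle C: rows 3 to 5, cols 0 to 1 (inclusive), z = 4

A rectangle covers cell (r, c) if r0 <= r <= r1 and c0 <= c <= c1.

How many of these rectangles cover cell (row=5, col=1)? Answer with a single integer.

Check cell (5,1):
  A: rows 2-3 cols 3-4 -> outside (row miss)
  B: rows 0-2 cols 6-7 -> outside (row miss)
  C: rows 3-5 cols 0-1 -> covers
Count covering = 1

Answer: 1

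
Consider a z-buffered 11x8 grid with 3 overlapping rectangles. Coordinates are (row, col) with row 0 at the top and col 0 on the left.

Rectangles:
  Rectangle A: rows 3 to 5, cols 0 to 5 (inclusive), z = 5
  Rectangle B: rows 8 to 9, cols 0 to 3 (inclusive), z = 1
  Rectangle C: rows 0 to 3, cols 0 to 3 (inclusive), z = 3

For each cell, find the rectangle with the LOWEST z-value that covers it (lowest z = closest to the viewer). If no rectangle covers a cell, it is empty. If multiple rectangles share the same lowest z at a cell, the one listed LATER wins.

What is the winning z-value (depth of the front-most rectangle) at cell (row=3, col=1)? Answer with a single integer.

Answer: 3

Derivation:
Check cell (3,1):
  A: rows 3-5 cols 0-5 z=5 -> covers; best now A (z=5)
  B: rows 8-9 cols 0-3 -> outside (row miss)
  C: rows 0-3 cols 0-3 z=3 -> covers; best now C (z=3)
Winner: C at z=3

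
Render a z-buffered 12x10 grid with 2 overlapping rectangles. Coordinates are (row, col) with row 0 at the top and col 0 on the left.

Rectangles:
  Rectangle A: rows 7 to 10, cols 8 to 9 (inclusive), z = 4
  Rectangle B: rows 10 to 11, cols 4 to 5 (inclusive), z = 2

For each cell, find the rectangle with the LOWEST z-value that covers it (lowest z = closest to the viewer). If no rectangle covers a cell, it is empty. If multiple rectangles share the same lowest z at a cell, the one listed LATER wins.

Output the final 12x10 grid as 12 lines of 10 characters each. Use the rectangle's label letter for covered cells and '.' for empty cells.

..........
..........
..........
..........
..........
..........
..........
........AA
........AA
........AA
....BB..AA
....BB....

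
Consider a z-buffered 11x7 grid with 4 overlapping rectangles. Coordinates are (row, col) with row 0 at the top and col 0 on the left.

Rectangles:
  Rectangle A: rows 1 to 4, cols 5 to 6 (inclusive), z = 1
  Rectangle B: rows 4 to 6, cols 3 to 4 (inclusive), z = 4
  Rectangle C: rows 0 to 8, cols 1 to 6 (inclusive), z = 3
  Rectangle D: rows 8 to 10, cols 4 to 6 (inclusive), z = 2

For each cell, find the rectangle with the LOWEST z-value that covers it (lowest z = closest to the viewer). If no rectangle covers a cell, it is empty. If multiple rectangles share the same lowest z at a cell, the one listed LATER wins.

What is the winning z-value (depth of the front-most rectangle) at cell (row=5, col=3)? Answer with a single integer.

Answer: 3

Derivation:
Check cell (5,3):
  A: rows 1-4 cols 5-6 -> outside (row miss)
  B: rows 4-6 cols 3-4 z=4 -> covers; best now B (z=4)
  C: rows 0-8 cols 1-6 z=3 -> covers; best now C (z=3)
  D: rows 8-10 cols 4-6 -> outside (row miss)
Winner: C at z=3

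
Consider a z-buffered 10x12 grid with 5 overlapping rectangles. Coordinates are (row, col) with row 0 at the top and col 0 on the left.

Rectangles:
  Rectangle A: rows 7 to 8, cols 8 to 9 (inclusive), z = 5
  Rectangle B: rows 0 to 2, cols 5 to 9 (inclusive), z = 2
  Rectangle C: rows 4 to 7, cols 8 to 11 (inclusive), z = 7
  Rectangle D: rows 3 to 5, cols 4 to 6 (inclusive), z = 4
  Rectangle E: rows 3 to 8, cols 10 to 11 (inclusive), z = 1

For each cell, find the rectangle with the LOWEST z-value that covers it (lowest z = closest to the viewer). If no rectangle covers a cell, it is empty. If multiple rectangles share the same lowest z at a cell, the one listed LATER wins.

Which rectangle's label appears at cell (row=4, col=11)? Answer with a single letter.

Answer: E

Derivation:
Check cell (4,11):
  A: rows 7-8 cols 8-9 -> outside (row miss)
  B: rows 0-2 cols 5-9 -> outside (row miss)
  C: rows 4-7 cols 8-11 z=7 -> covers; best now C (z=7)
  D: rows 3-5 cols 4-6 -> outside (col miss)
  E: rows 3-8 cols 10-11 z=1 -> covers; best now E (z=1)
Winner: E at z=1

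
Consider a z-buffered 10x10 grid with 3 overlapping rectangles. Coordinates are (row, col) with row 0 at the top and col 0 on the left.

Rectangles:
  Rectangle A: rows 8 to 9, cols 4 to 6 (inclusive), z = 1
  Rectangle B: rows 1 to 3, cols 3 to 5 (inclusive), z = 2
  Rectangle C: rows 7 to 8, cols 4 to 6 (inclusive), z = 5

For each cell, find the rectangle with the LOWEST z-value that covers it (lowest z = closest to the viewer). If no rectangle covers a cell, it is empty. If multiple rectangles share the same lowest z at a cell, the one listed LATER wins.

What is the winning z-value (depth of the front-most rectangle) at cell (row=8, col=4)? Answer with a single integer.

Check cell (8,4):
  A: rows 8-9 cols 4-6 z=1 -> covers; best now A (z=1)
  B: rows 1-3 cols 3-5 -> outside (row miss)
  C: rows 7-8 cols 4-6 z=5 -> covers; best now A (z=1)
Winner: A at z=1

Answer: 1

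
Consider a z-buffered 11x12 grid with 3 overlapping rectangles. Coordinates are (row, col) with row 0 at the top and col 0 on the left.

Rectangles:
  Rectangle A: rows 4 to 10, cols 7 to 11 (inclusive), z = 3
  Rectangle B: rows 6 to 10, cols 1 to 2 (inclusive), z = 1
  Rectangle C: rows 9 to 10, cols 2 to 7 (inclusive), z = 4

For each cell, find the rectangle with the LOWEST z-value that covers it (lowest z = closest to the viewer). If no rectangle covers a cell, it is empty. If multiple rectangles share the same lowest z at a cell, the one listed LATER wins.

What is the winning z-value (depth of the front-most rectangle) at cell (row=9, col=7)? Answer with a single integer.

Answer: 3

Derivation:
Check cell (9,7):
  A: rows 4-10 cols 7-11 z=3 -> covers; best now A (z=3)
  B: rows 6-10 cols 1-2 -> outside (col miss)
  C: rows 9-10 cols 2-7 z=4 -> covers; best now A (z=3)
Winner: A at z=3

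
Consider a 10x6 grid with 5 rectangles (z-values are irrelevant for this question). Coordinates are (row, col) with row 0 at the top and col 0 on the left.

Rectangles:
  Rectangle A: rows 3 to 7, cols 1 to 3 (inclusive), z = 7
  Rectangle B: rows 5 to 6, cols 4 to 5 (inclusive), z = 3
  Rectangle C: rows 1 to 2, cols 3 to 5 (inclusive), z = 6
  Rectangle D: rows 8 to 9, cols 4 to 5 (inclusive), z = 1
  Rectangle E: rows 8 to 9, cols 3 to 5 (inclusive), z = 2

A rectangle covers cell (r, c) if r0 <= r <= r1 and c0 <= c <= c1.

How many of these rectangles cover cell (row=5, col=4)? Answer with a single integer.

Check cell (5,4):
  A: rows 3-7 cols 1-3 -> outside (col miss)
  B: rows 5-6 cols 4-5 -> covers
  C: rows 1-2 cols 3-5 -> outside (row miss)
  D: rows 8-9 cols 4-5 -> outside (row miss)
  E: rows 8-9 cols 3-5 -> outside (row miss)
Count covering = 1

Answer: 1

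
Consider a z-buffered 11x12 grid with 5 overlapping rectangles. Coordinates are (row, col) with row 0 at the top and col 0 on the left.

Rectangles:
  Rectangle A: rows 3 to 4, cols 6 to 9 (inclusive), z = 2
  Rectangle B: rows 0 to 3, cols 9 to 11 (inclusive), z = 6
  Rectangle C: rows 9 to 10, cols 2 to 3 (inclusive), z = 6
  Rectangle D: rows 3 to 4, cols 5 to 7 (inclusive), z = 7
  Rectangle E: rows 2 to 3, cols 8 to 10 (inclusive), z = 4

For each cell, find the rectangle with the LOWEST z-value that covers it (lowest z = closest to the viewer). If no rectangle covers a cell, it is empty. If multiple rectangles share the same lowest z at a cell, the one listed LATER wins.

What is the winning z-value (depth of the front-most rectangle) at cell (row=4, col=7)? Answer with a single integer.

Answer: 2

Derivation:
Check cell (4,7):
  A: rows 3-4 cols 6-9 z=2 -> covers; best now A (z=2)
  B: rows 0-3 cols 9-11 -> outside (row miss)
  C: rows 9-10 cols 2-3 -> outside (row miss)
  D: rows 3-4 cols 5-7 z=7 -> covers; best now A (z=2)
  E: rows 2-3 cols 8-10 -> outside (row miss)
Winner: A at z=2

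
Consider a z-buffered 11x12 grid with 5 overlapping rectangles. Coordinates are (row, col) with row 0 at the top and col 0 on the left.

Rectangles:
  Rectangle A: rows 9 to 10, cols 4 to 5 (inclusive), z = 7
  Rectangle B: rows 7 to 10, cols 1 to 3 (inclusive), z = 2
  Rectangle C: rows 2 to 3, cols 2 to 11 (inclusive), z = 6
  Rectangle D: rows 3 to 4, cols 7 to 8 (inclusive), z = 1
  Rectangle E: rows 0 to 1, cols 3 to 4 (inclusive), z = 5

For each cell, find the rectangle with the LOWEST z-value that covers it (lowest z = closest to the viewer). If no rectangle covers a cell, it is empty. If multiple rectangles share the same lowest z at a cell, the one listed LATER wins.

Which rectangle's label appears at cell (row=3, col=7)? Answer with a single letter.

Answer: D

Derivation:
Check cell (3,7):
  A: rows 9-10 cols 4-5 -> outside (row miss)
  B: rows 7-10 cols 1-3 -> outside (row miss)
  C: rows 2-3 cols 2-11 z=6 -> covers; best now C (z=6)
  D: rows 3-4 cols 7-8 z=1 -> covers; best now D (z=1)
  E: rows 0-1 cols 3-4 -> outside (row miss)
Winner: D at z=1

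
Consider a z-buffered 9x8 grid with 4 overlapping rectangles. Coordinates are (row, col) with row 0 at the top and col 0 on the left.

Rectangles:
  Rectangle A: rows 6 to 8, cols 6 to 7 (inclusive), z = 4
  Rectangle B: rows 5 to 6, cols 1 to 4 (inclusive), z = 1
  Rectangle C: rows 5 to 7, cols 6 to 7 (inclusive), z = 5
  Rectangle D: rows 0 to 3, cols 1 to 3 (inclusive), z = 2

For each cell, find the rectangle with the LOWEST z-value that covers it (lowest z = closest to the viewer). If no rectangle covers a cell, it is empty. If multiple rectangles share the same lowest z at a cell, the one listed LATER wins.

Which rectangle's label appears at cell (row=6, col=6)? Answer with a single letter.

Answer: A

Derivation:
Check cell (6,6):
  A: rows 6-8 cols 6-7 z=4 -> covers; best now A (z=4)
  B: rows 5-6 cols 1-4 -> outside (col miss)
  C: rows 5-7 cols 6-7 z=5 -> covers; best now A (z=4)
  D: rows 0-3 cols 1-3 -> outside (row miss)
Winner: A at z=4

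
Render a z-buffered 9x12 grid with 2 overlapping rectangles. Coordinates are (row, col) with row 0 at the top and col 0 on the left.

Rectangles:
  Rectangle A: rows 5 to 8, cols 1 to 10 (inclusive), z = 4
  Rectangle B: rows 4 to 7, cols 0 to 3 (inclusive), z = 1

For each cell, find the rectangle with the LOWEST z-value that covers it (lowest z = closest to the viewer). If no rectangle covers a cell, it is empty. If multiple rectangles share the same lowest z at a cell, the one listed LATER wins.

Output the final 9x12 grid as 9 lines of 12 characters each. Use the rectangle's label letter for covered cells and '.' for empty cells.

............
............
............
............
BBBB........
BBBBAAAAAAA.
BBBBAAAAAAA.
BBBBAAAAAAA.
.AAAAAAAAAA.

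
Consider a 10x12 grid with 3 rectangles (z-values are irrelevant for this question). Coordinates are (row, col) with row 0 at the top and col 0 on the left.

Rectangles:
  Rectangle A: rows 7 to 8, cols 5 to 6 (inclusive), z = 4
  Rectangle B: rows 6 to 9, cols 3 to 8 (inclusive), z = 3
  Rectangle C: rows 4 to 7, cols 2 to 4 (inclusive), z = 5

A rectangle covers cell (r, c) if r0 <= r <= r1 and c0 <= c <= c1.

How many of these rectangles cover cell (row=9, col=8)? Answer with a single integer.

Check cell (9,8):
  A: rows 7-8 cols 5-6 -> outside (row miss)
  B: rows 6-9 cols 3-8 -> covers
  C: rows 4-7 cols 2-4 -> outside (row miss)
Count covering = 1

Answer: 1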